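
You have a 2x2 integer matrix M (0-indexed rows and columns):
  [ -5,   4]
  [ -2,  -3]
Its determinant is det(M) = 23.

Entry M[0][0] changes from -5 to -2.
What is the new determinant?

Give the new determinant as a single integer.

det is linear in row 0: changing M[0][0] by delta changes det by delta * cofactor(0,0).
Cofactor C_00 = (-1)^(0+0) * minor(0,0) = -3
Entry delta = -2 - -5 = 3
Det delta = 3 * -3 = -9
New det = 23 + -9 = 14

Answer: 14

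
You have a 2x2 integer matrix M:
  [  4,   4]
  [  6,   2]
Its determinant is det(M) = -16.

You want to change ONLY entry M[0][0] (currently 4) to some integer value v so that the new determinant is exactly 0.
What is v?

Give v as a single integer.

Answer: 12

Derivation:
det is linear in entry M[0][0]: det = old_det + (v - 4) * C_00
Cofactor C_00 = 2
Want det = 0: -16 + (v - 4) * 2 = 0
  (v - 4) = 16 / 2 = 8
  v = 4 + (8) = 12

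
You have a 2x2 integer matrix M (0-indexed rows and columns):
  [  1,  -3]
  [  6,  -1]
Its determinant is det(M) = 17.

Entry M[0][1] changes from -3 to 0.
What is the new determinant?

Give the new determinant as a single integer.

det is linear in row 0: changing M[0][1] by delta changes det by delta * cofactor(0,1).
Cofactor C_01 = (-1)^(0+1) * minor(0,1) = -6
Entry delta = 0 - -3 = 3
Det delta = 3 * -6 = -18
New det = 17 + -18 = -1

Answer: -1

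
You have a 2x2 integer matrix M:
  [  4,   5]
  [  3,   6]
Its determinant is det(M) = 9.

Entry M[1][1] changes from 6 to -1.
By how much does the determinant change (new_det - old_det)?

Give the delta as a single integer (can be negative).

Answer: -28

Derivation:
Cofactor C_11 = 4
Entry delta = -1 - 6 = -7
Det delta = entry_delta * cofactor = -7 * 4 = -28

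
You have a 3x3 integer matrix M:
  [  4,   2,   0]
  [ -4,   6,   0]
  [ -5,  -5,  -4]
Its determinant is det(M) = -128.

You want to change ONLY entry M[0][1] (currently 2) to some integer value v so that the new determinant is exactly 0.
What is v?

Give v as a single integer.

det is linear in entry M[0][1]: det = old_det + (v - 2) * C_01
Cofactor C_01 = -16
Want det = 0: -128 + (v - 2) * -16 = 0
  (v - 2) = 128 / -16 = -8
  v = 2 + (-8) = -6

Answer: -6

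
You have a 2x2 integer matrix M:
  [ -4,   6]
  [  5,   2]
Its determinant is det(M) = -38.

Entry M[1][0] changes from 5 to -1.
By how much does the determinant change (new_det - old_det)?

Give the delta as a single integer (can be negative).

Cofactor C_10 = -6
Entry delta = -1 - 5 = -6
Det delta = entry_delta * cofactor = -6 * -6 = 36

Answer: 36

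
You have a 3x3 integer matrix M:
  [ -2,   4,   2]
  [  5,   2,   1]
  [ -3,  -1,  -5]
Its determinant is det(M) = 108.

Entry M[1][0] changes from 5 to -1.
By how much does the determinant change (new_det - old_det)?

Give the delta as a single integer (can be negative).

Cofactor C_10 = 18
Entry delta = -1 - 5 = -6
Det delta = entry_delta * cofactor = -6 * 18 = -108

Answer: -108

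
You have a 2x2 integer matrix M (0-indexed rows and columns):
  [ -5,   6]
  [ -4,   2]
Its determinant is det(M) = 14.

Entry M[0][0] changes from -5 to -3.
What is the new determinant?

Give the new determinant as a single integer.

det is linear in row 0: changing M[0][0] by delta changes det by delta * cofactor(0,0).
Cofactor C_00 = (-1)^(0+0) * minor(0,0) = 2
Entry delta = -3 - -5 = 2
Det delta = 2 * 2 = 4
New det = 14 + 4 = 18

Answer: 18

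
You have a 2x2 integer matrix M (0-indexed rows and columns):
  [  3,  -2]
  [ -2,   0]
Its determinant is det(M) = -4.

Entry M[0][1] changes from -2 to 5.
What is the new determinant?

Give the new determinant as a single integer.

det is linear in row 0: changing M[0][1] by delta changes det by delta * cofactor(0,1).
Cofactor C_01 = (-1)^(0+1) * minor(0,1) = 2
Entry delta = 5 - -2 = 7
Det delta = 7 * 2 = 14
New det = -4 + 14 = 10

Answer: 10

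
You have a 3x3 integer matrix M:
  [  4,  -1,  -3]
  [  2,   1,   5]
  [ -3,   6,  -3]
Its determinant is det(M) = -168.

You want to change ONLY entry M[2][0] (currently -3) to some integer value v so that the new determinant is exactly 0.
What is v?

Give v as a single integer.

Answer: -87

Derivation:
det is linear in entry M[2][0]: det = old_det + (v - -3) * C_20
Cofactor C_20 = -2
Want det = 0: -168 + (v - -3) * -2 = 0
  (v - -3) = 168 / -2 = -84
  v = -3 + (-84) = -87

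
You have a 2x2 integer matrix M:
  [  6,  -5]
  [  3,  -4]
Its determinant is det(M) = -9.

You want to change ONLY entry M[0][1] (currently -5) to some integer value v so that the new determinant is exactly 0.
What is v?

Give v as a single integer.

det is linear in entry M[0][1]: det = old_det + (v - -5) * C_01
Cofactor C_01 = -3
Want det = 0: -9 + (v - -5) * -3 = 0
  (v - -5) = 9 / -3 = -3
  v = -5 + (-3) = -8

Answer: -8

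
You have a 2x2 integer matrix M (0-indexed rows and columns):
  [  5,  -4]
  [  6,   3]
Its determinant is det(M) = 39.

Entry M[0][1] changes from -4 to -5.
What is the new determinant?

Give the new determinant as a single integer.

det is linear in row 0: changing M[0][1] by delta changes det by delta * cofactor(0,1).
Cofactor C_01 = (-1)^(0+1) * minor(0,1) = -6
Entry delta = -5 - -4 = -1
Det delta = -1 * -6 = 6
New det = 39 + 6 = 45

Answer: 45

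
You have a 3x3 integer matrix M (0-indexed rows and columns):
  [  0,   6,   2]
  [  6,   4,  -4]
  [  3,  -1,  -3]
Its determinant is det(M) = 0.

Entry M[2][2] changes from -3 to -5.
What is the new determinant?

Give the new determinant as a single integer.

Answer: 72

Derivation:
det is linear in row 2: changing M[2][2] by delta changes det by delta * cofactor(2,2).
Cofactor C_22 = (-1)^(2+2) * minor(2,2) = -36
Entry delta = -5 - -3 = -2
Det delta = -2 * -36 = 72
New det = 0 + 72 = 72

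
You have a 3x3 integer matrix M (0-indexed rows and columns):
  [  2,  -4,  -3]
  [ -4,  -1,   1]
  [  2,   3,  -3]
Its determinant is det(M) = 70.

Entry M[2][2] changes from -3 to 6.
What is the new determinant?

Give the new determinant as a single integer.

Answer: -92

Derivation:
det is linear in row 2: changing M[2][2] by delta changes det by delta * cofactor(2,2).
Cofactor C_22 = (-1)^(2+2) * minor(2,2) = -18
Entry delta = 6 - -3 = 9
Det delta = 9 * -18 = -162
New det = 70 + -162 = -92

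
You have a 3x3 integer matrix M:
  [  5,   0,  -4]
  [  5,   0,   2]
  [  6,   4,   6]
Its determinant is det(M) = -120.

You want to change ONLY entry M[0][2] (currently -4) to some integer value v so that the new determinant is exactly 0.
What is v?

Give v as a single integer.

Answer: 2

Derivation:
det is linear in entry M[0][2]: det = old_det + (v - -4) * C_02
Cofactor C_02 = 20
Want det = 0: -120 + (v - -4) * 20 = 0
  (v - -4) = 120 / 20 = 6
  v = -4 + (6) = 2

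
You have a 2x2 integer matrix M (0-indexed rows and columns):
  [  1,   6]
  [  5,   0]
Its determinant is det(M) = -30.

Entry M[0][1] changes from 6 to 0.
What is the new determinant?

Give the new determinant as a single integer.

det is linear in row 0: changing M[0][1] by delta changes det by delta * cofactor(0,1).
Cofactor C_01 = (-1)^(0+1) * minor(0,1) = -5
Entry delta = 0 - 6 = -6
Det delta = -6 * -5 = 30
New det = -30 + 30 = 0

Answer: 0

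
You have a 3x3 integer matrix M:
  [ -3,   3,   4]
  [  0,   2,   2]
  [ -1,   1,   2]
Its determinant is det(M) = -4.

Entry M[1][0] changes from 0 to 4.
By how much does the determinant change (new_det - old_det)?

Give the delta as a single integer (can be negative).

Answer: -8

Derivation:
Cofactor C_10 = -2
Entry delta = 4 - 0 = 4
Det delta = entry_delta * cofactor = 4 * -2 = -8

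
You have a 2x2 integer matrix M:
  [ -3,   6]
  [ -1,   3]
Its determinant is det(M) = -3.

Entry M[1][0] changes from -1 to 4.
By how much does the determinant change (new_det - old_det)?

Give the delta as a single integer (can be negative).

Cofactor C_10 = -6
Entry delta = 4 - -1 = 5
Det delta = entry_delta * cofactor = 5 * -6 = -30

Answer: -30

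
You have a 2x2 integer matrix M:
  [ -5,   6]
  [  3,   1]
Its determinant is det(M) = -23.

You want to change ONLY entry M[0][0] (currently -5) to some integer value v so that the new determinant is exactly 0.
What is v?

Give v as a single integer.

Answer: 18

Derivation:
det is linear in entry M[0][0]: det = old_det + (v - -5) * C_00
Cofactor C_00 = 1
Want det = 0: -23 + (v - -5) * 1 = 0
  (v - -5) = 23 / 1 = 23
  v = -5 + (23) = 18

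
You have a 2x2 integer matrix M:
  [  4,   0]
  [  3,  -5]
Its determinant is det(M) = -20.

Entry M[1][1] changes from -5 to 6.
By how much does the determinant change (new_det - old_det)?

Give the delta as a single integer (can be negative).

Cofactor C_11 = 4
Entry delta = 6 - -5 = 11
Det delta = entry_delta * cofactor = 11 * 4 = 44

Answer: 44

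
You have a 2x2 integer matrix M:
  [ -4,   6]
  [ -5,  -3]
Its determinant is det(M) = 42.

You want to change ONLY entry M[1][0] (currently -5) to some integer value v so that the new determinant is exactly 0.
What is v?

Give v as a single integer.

det is linear in entry M[1][0]: det = old_det + (v - -5) * C_10
Cofactor C_10 = -6
Want det = 0: 42 + (v - -5) * -6 = 0
  (v - -5) = -42 / -6 = 7
  v = -5 + (7) = 2

Answer: 2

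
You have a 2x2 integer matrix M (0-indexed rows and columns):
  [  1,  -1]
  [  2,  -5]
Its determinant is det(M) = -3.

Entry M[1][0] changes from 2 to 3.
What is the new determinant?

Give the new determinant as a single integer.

Answer: -2

Derivation:
det is linear in row 1: changing M[1][0] by delta changes det by delta * cofactor(1,0).
Cofactor C_10 = (-1)^(1+0) * minor(1,0) = 1
Entry delta = 3 - 2 = 1
Det delta = 1 * 1 = 1
New det = -3 + 1 = -2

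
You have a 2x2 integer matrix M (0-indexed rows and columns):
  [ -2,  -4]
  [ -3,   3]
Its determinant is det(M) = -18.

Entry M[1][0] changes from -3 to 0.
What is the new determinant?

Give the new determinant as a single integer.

det is linear in row 1: changing M[1][0] by delta changes det by delta * cofactor(1,0).
Cofactor C_10 = (-1)^(1+0) * minor(1,0) = 4
Entry delta = 0 - -3 = 3
Det delta = 3 * 4 = 12
New det = -18 + 12 = -6

Answer: -6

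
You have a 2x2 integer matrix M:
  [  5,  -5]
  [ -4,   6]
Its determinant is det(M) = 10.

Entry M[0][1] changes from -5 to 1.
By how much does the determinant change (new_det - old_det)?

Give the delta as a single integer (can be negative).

Answer: 24

Derivation:
Cofactor C_01 = 4
Entry delta = 1 - -5 = 6
Det delta = entry_delta * cofactor = 6 * 4 = 24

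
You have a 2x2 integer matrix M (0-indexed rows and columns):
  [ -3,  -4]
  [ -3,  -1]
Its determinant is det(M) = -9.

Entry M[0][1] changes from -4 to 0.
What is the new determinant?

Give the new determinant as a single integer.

Answer: 3

Derivation:
det is linear in row 0: changing M[0][1] by delta changes det by delta * cofactor(0,1).
Cofactor C_01 = (-1)^(0+1) * minor(0,1) = 3
Entry delta = 0 - -4 = 4
Det delta = 4 * 3 = 12
New det = -9 + 12 = 3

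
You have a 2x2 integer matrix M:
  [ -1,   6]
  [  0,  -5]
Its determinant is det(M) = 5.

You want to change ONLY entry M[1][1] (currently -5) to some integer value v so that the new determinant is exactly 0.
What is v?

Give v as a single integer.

det is linear in entry M[1][1]: det = old_det + (v - -5) * C_11
Cofactor C_11 = -1
Want det = 0: 5 + (v - -5) * -1 = 0
  (v - -5) = -5 / -1 = 5
  v = -5 + (5) = 0

Answer: 0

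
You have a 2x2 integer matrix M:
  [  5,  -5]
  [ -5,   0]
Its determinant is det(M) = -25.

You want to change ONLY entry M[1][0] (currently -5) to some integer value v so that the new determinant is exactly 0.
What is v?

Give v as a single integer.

Answer: 0

Derivation:
det is linear in entry M[1][0]: det = old_det + (v - -5) * C_10
Cofactor C_10 = 5
Want det = 0: -25 + (v - -5) * 5 = 0
  (v - -5) = 25 / 5 = 5
  v = -5 + (5) = 0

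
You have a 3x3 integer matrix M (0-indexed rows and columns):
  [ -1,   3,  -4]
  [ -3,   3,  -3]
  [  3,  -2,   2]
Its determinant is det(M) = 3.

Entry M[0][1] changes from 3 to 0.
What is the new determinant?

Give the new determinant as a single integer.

det is linear in row 0: changing M[0][1] by delta changes det by delta * cofactor(0,1).
Cofactor C_01 = (-1)^(0+1) * minor(0,1) = -3
Entry delta = 0 - 3 = -3
Det delta = -3 * -3 = 9
New det = 3 + 9 = 12

Answer: 12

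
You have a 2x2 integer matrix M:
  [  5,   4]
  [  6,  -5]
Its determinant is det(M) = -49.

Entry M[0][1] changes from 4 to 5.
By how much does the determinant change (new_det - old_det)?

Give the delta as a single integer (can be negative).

Answer: -6

Derivation:
Cofactor C_01 = -6
Entry delta = 5 - 4 = 1
Det delta = entry_delta * cofactor = 1 * -6 = -6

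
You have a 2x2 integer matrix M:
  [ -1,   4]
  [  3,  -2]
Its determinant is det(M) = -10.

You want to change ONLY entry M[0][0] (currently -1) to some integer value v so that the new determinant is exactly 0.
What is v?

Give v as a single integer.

det is linear in entry M[0][0]: det = old_det + (v - -1) * C_00
Cofactor C_00 = -2
Want det = 0: -10 + (v - -1) * -2 = 0
  (v - -1) = 10 / -2 = -5
  v = -1 + (-5) = -6

Answer: -6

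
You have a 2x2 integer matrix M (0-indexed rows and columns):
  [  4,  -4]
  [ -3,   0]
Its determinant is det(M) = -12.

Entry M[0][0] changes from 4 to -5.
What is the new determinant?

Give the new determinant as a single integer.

det is linear in row 0: changing M[0][0] by delta changes det by delta * cofactor(0,0).
Cofactor C_00 = (-1)^(0+0) * minor(0,0) = 0
Entry delta = -5 - 4 = -9
Det delta = -9 * 0 = 0
New det = -12 + 0 = -12

Answer: -12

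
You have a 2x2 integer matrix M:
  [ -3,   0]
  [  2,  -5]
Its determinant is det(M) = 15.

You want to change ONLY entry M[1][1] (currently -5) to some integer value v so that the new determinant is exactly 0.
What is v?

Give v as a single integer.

Answer: 0

Derivation:
det is linear in entry M[1][1]: det = old_det + (v - -5) * C_11
Cofactor C_11 = -3
Want det = 0: 15 + (v - -5) * -3 = 0
  (v - -5) = -15 / -3 = 5
  v = -5 + (5) = 0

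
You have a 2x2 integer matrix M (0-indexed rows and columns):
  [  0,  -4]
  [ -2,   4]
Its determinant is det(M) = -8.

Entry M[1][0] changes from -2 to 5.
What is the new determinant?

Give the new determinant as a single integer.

det is linear in row 1: changing M[1][0] by delta changes det by delta * cofactor(1,0).
Cofactor C_10 = (-1)^(1+0) * minor(1,0) = 4
Entry delta = 5 - -2 = 7
Det delta = 7 * 4 = 28
New det = -8 + 28 = 20

Answer: 20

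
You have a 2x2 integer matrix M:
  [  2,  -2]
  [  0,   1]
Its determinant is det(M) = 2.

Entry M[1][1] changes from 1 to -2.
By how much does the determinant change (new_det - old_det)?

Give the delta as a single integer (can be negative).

Cofactor C_11 = 2
Entry delta = -2 - 1 = -3
Det delta = entry_delta * cofactor = -3 * 2 = -6

Answer: -6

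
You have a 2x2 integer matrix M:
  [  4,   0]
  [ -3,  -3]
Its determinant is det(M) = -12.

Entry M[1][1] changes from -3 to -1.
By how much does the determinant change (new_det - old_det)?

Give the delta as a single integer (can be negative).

Answer: 8

Derivation:
Cofactor C_11 = 4
Entry delta = -1 - -3 = 2
Det delta = entry_delta * cofactor = 2 * 4 = 8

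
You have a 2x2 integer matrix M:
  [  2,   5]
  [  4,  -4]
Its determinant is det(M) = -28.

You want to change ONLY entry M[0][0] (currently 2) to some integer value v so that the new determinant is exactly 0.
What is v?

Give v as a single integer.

Answer: -5

Derivation:
det is linear in entry M[0][0]: det = old_det + (v - 2) * C_00
Cofactor C_00 = -4
Want det = 0: -28 + (v - 2) * -4 = 0
  (v - 2) = 28 / -4 = -7
  v = 2 + (-7) = -5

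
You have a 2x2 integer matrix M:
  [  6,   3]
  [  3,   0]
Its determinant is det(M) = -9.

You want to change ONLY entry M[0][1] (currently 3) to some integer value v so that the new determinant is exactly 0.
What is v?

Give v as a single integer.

Answer: 0

Derivation:
det is linear in entry M[0][1]: det = old_det + (v - 3) * C_01
Cofactor C_01 = -3
Want det = 0: -9 + (v - 3) * -3 = 0
  (v - 3) = 9 / -3 = -3
  v = 3 + (-3) = 0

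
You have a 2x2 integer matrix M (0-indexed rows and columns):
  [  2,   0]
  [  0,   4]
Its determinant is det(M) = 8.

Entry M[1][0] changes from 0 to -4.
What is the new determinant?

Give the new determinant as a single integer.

det is linear in row 1: changing M[1][0] by delta changes det by delta * cofactor(1,0).
Cofactor C_10 = (-1)^(1+0) * minor(1,0) = 0
Entry delta = -4 - 0 = -4
Det delta = -4 * 0 = 0
New det = 8 + 0 = 8

Answer: 8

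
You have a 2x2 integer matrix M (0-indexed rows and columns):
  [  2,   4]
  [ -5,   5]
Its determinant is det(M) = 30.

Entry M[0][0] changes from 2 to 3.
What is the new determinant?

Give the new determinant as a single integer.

det is linear in row 0: changing M[0][0] by delta changes det by delta * cofactor(0,0).
Cofactor C_00 = (-1)^(0+0) * minor(0,0) = 5
Entry delta = 3 - 2 = 1
Det delta = 1 * 5 = 5
New det = 30 + 5 = 35

Answer: 35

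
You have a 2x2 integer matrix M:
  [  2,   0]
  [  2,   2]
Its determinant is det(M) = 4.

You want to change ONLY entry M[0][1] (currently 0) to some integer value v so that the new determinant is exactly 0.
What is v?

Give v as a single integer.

Answer: 2

Derivation:
det is linear in entry M[0][1]: det = old_det + (v - 0) * C_01
Cofactor C_01 = -2
Want det = 0: 4 + (v - 0) * -2 = 0
  (v - 0) = -4 / -2 = 2
  v = 0 + (2) = 2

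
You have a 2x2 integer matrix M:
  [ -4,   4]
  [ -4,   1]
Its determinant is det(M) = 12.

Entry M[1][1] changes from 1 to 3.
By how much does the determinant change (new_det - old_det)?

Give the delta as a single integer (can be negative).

Answer: -8

Derivation:
Cofactor C_11 = -4
Entry delta = 3 - 1 = 2
Det delta = entry_delta * cofactor = 2 * -4 = -8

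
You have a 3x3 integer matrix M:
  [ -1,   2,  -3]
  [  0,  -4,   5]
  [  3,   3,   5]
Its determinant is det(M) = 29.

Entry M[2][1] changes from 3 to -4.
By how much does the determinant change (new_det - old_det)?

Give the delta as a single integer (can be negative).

Answer: -35

Derivation:
Cofactor C_21 = 5
Entry delta = -4 - 3 = -7
Det delta = entry_delta * cofactor = -7 * 5 = -35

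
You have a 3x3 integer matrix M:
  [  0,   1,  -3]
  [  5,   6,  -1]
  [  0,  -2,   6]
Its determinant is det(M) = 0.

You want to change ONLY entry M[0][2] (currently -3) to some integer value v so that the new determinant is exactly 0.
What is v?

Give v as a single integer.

Answer: -3

Derivation:
det is linear in entry M[0][2]: det = old_det + (v - -3) * C_02
Cofactor C_02 = -10
Want det = 0: 0 + (v - -3) * -10 = 0
  (v - -3) = 0 / -10 = 0
  v = -3 + (0) = -3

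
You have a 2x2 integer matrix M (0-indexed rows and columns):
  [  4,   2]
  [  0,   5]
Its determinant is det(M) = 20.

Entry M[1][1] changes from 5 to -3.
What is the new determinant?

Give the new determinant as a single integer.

Answer: -12

Derivation:
det is linear in row 1: changing M[1][1] by delta changes det by delta * cofactor(1,1).
Cofactor C_11 = (-1)^(1+1) * minor(1,1) = 4
Entry delta = -3 - 5 = -8
Det delta = -8 * 4 = -32
New det = 20 + -32 = -12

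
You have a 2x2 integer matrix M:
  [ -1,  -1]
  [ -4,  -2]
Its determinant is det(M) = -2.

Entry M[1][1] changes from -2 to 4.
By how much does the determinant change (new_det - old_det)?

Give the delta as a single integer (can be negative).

Answer: -6

Derivation:
Cofactor C_11 = -1
Entry delta = 4 - -2 = 6
Det delta = entry_delta * cofactor = 6 * -1 = -6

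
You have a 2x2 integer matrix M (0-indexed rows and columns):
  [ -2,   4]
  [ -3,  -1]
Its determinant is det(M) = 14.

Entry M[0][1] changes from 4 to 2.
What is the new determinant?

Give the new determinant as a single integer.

det is linear in row 0: changing M[0][1] by delta changes det by delta * cofactor(0,1).
Cofactor C_01 = (-1)^(0+1) * minor(0,1) = 3
Entry delta = 2 - 4 = -2
Det delta = -2 * 3 = -6
New det = 14 + -6 = 8

Answer: 8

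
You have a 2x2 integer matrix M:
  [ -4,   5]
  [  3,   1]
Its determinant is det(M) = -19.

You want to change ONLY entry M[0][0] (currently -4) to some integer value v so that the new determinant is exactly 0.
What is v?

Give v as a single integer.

det is linear in entry M[0][0]: det = old_det + (v - -4) * C_00
Cofactor C_00 = 1
Want det = 0: -19 + (v - -4) * 1 = 0
  (v - -4) = 19 / 1 = 19
  v = -4 + (19) = 15

Answer: 15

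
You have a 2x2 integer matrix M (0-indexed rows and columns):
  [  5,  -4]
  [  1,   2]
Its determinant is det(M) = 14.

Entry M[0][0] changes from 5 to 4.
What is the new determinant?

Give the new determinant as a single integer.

Answer: 12

Derivation:
det is linear in row 0: changing M[0][0] by delta changes det by delta * cofactor(0,0).
Cofactor C_00 = (-1)^(0+0) * minor(0,0) = 2
Entry delta = 4 - 5 = -1
Det delta = -1 * 2 = -2
New det = 14 + -2 = 12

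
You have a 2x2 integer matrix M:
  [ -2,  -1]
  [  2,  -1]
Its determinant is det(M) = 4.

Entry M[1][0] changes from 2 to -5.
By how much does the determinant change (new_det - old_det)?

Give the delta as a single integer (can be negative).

Cofactor C_10 = 1
Entry delta = -5 - 2 = -7
Det delta = entry_delta * cofactor = -7 * 1 = -7

Answer: -7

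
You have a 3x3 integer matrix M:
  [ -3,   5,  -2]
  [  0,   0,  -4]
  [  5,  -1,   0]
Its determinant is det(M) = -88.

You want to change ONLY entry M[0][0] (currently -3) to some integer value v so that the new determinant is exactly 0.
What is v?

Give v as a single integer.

det is linear in entry M[0][0]: det = old_det + (v - -3) * C_00
Cofactor C_00 = -4
Want det = 0: -88 + (v - -3) * -4 = 0
  (v - -3) = 88 / -4 = -22
  v = -3 + (-22) = -25

Answer: -25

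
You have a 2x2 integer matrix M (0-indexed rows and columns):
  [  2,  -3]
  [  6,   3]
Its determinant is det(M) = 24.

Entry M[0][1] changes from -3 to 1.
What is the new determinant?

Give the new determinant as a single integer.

det is linear in row 0: changing M[0][1] by delta changes det by delta * cofactor(0,1).
Cofactor C_01 = (-1)^(0+1) * minor(0,1) = -6
Entry delta = 1 - -3 = 4
Det delta = 4 * -6 = -24
New det = 24 + -24 = 0

Answer: 0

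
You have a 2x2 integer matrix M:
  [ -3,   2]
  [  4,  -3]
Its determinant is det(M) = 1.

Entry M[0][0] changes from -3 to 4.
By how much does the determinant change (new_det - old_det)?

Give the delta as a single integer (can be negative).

Cofactor C_00 = -3
Entry delta = 4 - -3 = 7
Det delta = entry_delta * cofactor = 7 * -3 = -21

Answer: -21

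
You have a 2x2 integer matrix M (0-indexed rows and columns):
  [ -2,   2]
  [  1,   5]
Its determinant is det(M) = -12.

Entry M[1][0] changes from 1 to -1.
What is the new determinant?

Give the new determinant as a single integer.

Answer: -8

Derivation:
det is linear in row 1: changing M[1][0] by delta changes det by delta * cofactor(1,0).
Cofactor C_10 = (-1)^(1+0) * minor(1,0) = -2
Entry delta = -1 - 1 = -2
Det delta = -2 * -2 = 4
New det = -12 + 4 = -8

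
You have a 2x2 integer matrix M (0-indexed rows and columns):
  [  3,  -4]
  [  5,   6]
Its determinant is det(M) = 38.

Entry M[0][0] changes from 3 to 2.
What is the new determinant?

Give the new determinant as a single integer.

Answer: 32

Derivation:
det is linear in row 0: changing M[0][0] by delta changes det by delta * cofactor(0,0).
Cofactor C_00 = (-1)^(0+0) * minor(0,0) = 6
Entry delta = 2 - 3 = -1
Det delta = -1 * 6 = -6
New det = 38 + -6 = 32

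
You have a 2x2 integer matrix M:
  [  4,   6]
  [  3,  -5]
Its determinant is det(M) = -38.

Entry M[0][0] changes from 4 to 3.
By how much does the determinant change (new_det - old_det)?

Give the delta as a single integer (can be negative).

Cofactor C_00 = -5
Entry delta = 3 - 4 = -1
Det delta = entry_delta * cofactor = -1 * -5 = 5

Answer: 5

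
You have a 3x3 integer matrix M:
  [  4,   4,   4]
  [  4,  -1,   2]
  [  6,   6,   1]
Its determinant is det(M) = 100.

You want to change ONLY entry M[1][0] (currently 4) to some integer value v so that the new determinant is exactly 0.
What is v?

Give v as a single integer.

det is linear in entry M[1][0]: det = old_det + (v - 4) * C_10
Cofactor C_10 = 20
Want det = 0: 100 + (v - 4) * 20 = 0
  (v - 4) = -100 / 20 = -5
  v = 4 + (-5) = -1

Answer: -1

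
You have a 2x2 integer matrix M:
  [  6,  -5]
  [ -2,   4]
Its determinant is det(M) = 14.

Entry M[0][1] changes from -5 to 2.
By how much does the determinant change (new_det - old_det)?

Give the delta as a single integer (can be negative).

Answer: 14

Derivation:
Cofactor C_01 = 2
Entry delta = 2 - -5 = 7
Det delta = entry_delta * cofactor = 7 * 2 = 14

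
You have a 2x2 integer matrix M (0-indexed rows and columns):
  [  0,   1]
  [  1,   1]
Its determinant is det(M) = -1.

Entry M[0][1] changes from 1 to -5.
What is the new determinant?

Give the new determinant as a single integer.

det is linear in row 0: changing M[0][1] by delta changes det by delta * cofactor(0,1).
Cofactor C_01 = (-1)^(0+1) * minor(0,1) = -1
Entry delta = -5 - 1 = -6
Det delta = -6 * -1 = 6
New det = -1 + 6 = 5

Answer: 5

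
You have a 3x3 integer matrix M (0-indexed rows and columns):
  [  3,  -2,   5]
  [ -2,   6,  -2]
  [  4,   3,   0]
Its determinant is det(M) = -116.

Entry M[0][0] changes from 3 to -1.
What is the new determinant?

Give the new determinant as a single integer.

det is linear in row 0: changing M[0][0] by delta changes det by delta * cofactor(0,0).
Cofactor C_00 = (-1)^(0+0) * minor(0,0) = 6
Entry delta = -1 - 3 = -4
Det delta = -4 * 6 = -24
New det = -116 + -24 = -140

Answer: -140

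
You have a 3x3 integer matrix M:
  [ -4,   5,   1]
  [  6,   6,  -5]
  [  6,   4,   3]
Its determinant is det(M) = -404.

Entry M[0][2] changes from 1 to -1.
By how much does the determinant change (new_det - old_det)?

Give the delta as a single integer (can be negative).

Cofactor C_02 = -12
Entry delta = -1 - 1 = -2
Det delta = entry_delta * cofactor = -2 * -12 = 24

Answer: 24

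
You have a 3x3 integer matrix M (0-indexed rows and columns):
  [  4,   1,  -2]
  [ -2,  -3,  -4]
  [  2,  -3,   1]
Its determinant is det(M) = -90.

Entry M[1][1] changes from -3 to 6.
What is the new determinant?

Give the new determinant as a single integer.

Answer: -18

Derivation:
det is linear in row 1: changing M[1][1] by delta changes det by delta * cofactor(1,1).
Cofactor C_11 = (-1)^(1+1) * minor(1,1) = 8
Entry delta = 6 - -3 = 9
Det delta = 9 * 8 = 72
New det = -90 + 72 = -18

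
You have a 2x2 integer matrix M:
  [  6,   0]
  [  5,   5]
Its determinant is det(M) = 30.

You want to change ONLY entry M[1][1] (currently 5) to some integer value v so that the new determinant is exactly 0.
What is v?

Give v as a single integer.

Answer: 0

Derivation:
det is linear in entry M[1][1]: det = old_det + (v - 5) * C_11
Cofactor C_11 = 6
Want det = 0: 30 + (v - 5) * 6 = 0
  (v - 5) = -30 / 6 = -5
  v = 5 + (-5) = 0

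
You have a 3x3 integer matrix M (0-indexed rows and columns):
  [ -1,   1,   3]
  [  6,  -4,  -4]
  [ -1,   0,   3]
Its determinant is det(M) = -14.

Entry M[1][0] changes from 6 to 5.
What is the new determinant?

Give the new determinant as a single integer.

Answer: -11

Derivation:
det is linear in row 1: changing M[1][0] by delta changes det by delta * cofactor(1,0).
Cofactor C_10 = (-1)^(1+0) * minor(1,0) = -3
Entry delta = 5 - 6 = -1
Det delta = -1 * -3 = 3
New det = -14 + 3 = -11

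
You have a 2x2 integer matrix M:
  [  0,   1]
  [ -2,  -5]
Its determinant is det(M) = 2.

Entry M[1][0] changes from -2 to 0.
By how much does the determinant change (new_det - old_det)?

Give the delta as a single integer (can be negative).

Cofactor C_10 = -1
Entry delta = 0 - -2 = 2
Det delta = entry_delta * cofactor = 2 * -1 = -2

Answer: -2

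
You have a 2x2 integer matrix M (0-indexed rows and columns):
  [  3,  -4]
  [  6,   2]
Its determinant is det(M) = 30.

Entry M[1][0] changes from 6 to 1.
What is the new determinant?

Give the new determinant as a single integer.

det is linear in row 1: changing M[1][0] by delta changes det by delta * cofactor(1,0).
Cofactor C_10 = (-1)^(1+0) * minor(1,0) = 4
Entry delta = 1 - 6 = -5
Det delta = -5 * 4 = -20
New det = 30 + -20 = 10

Answer: 10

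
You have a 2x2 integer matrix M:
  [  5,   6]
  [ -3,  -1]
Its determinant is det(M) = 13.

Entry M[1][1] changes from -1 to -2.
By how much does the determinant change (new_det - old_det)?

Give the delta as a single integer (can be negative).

Cofactor C_11 = 5
Entry delta = -2 - -1 = -1
Det delta = entry_delta * cofactor = -1 * 5 = -5

Answer: -5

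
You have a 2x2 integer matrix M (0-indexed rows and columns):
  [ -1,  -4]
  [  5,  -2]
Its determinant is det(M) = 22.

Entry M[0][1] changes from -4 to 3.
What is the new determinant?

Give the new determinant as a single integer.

det is linear in row 0: changing M[0][1] by delta changes det by delta * cofactor(0,1).
Cofactor C_01 = (-1)^(0+1) * minor(0,1) = -5
Entry delta = 3 - -4 = 7
Det delta = 7 * -5 = -35
New det = 22 + -35 = -13

Answer: -13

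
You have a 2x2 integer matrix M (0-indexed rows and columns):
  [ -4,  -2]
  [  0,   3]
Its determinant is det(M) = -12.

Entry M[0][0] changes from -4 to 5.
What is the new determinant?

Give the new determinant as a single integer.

det is linear in row 0: changing M[0][0] by delta changes det by delta * cofactor(0,0).
Cofactor C_00 = (-1)^(0+0) * minor(0,0) = 3
Entry delta = 5 - -4 = 9
Det delta = 9 * 3 = 27
New det = -12 + 27 = 15

Answer: 15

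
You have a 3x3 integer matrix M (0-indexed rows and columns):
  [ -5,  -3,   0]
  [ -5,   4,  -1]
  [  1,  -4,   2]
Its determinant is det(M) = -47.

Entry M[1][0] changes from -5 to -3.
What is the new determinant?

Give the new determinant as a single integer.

Answer: -35

Derivation:
det is linear in row 1: changing M[1][0] by delta changes det by delta * cofactor(1,0).
Cofactor C_10 = (-1)^(1+0) * minor(1,0) = 6
Entry delta = -3 - -5 = 2
Det delta = 2 * 6 = 12
New det = -47 + 12 = -35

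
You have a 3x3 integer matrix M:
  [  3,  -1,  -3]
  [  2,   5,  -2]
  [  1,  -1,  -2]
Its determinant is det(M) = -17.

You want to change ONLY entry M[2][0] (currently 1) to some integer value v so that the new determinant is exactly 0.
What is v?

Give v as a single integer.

det is linear in entry M[2][0]: det = old_det + (v - 1) * C_20
Cofactor C_20 = 17
Want det = 0: -17 + (v - 1) * 17 = 0
  (v - 1) = 17 / 17 = 1
  v = 1 + (1) = 2

Answer: 2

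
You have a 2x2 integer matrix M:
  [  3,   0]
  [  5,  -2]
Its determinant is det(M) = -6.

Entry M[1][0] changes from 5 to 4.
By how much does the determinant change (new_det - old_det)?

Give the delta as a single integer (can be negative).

Answer: 0

Derivation:
Cofactor C_10 = 0
Entry delta = 4 - 5 = -1
Det delta = entry_delta * cofactor = -1 * 0 = 0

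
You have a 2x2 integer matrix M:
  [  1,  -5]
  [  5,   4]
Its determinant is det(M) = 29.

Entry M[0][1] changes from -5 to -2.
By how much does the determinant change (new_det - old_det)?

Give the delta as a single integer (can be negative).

Cofactor C_01 = -5
Entry delta = -2 - -5 = 3
Det delta = entry_delta * cofactor = 3 * -5 = -15

Answer: -15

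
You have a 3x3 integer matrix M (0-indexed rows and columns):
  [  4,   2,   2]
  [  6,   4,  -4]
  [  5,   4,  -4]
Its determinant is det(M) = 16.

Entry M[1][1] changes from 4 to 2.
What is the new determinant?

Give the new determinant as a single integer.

det is linear in row 1: changing M[1][1] by delta changes det by delta * cofactor(1,1).
Cofactor C_11 = (-1)^(1+1) * minor(1,1) = -26
Entry delta = 2 - 4 = -2
Det delta = -2 * -26 = 52
New det = 16 + 52 = 68

Answer: 68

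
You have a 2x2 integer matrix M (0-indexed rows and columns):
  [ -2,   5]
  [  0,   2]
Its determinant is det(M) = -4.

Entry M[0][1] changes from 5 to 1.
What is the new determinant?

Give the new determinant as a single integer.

det is linear in row 0: changing M[0][1] by delta changes det by delta * cofactor(0,1).
Cofactor C_01 = (-1)^(0+1) * minor(0,1) = 0
Entry delta = 1 - 5 = -4
Det delta = -4 * 0 = 0
New det = -4 + 0 = -4

Answer: -4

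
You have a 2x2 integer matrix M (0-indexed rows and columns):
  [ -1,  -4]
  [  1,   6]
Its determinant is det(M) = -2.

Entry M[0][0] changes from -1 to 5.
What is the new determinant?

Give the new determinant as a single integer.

det is linear in row 0: changing M[0][0] by delta changes det by delta * cofactor(0,0).
Cofactor C_00 = (-1)^(0+0) * minor(0,0) = 6
Entry delta = 5 - -1 = 6
Det delta = 6 * 6 = 36
New det = -2 + 36 = 34

Answer: 34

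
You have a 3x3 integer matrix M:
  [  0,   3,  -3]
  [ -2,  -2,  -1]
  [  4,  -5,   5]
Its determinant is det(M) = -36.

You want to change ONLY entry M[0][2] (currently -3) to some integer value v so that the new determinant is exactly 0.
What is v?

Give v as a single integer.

Answer: -1

Derivation:
det is linear in entry M[0][2]: det = old_det + (v - -3) * C_02
Cofactor C_02 = 18
Want det = 0: -36 + (v - -3) * 18 = 0
  (v - -3) = 36 / 18 = 2
  v = -3 + (2) = -1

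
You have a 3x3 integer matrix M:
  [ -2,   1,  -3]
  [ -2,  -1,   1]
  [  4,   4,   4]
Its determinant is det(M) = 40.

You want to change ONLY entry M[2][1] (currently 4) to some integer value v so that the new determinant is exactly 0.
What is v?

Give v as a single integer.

Answer: -1

Derivation:
det is linear in entry M[2][1]: det = old_det + (v - 4) * C_21
Cofactor C_21 = 8
Want det = 0: 40 + (v - 4) * 8 = 0
  (v - 4) = -40 / 8 = -5
  v = 4 + (-5) = -1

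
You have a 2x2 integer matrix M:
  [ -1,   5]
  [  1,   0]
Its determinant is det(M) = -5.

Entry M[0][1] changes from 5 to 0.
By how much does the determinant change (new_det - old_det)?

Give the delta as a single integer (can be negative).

Answer: 5

Derivation:
Cofactor C_01 = -1
Entry delta = 0 - 5 = -5
Det delta = entry_delta * cofactor = -5 * -1 = 5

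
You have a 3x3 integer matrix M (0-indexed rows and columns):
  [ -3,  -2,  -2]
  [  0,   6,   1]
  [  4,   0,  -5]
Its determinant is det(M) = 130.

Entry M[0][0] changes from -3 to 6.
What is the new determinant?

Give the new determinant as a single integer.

det is linear in row 0: changing M[0][0] by delta changes det by delta * cofactor(0,0).
Cofactor C_00 = (-1)^(0+0) * minor(0,0) = -30
Entry delta = 6 - -3 = 9
Det delta = 9 * -30 = -270
New det = 130 + -270 = -140

Answer: -140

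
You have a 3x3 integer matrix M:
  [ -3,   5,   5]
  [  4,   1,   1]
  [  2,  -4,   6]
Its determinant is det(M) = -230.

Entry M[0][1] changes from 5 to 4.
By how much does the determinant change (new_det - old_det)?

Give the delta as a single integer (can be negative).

Answer: 22

Derivation:
Cofactor C_01 = -22
Entry delta = 4 - 5 = -1
Det delta = entry_delta * cofactor = -1 * -22 = 22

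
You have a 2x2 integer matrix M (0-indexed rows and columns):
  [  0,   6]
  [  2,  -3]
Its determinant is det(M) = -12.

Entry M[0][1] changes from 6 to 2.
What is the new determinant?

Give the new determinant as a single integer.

Answer: -4

Derivation:
det is linear in row 0: changing M[0][1] by delta changes det by delta * cofactor(0,1).
Cofactor C_01 = (-1)^(0+1) * minor(0,1) = -2
Entry delta = 2 - 6 = -4
Det delta = -4 * -2 = 8
New det = -12 + 8 = -4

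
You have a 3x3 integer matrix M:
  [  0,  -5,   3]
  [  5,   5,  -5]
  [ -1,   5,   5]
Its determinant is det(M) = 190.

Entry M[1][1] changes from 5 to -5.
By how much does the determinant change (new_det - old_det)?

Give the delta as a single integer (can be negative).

Answer: -30

Derivation:
Cofactor C_11 = 3
Entry delta = -5 - 5 = -10
Det delta = entry_delta * cofactor = -10 * 3 = -30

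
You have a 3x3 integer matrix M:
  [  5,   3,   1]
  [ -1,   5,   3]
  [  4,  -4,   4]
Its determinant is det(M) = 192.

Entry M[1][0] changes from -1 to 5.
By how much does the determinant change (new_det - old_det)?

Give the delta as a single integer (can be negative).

Answer: -96

Derivation:
Cofactor C_10 = -16
Entry delta = 5 - -1 = 6
Det delta = entry_delta * cofactor = 6 * -16 = -96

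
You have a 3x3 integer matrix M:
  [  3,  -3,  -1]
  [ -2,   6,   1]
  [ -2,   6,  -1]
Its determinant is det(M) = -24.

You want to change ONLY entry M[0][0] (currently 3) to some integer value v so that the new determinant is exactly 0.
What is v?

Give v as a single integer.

det is linear in entry M[0][0]: det = old_det + (v - 3) * C_00
Cofactor C_00 = -12
Want det = 0: -24 + (v - 3) * -12 = 0
  (v - 3) = 24 / -12 = -2
  v = 3 + (-2) = 1

Answer: 1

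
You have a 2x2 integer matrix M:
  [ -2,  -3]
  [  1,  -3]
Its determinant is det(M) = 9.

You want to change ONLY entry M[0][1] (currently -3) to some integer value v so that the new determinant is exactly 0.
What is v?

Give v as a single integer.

det is linear in entry M[0][1]: det = old_det + (v - -3) * C_01
Cofactor C_01 = -1
Want det = 0: 9 + (v - -3) * -1 = 0
  (v - -3) = -9 / -1 = 9
  v = -3 + (9) = 6

Answer: 6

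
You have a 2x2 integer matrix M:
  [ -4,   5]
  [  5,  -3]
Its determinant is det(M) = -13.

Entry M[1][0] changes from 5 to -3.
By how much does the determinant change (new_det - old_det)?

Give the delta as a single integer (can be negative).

Cofactor C_10 = -5
Entry delta = -3 - 5 = -8
Det delta = entry_delta * cofactor = -8 * -5 = 40

Answer: 40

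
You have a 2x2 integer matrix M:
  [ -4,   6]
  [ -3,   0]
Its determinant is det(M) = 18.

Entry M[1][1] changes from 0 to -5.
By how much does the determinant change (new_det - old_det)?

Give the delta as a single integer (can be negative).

Answer: 20

Derivation:
Cofactor C_11 = -4
Entry delta = -5 - 0 = -5
Det delta = entry_delta * cofactor = -5 * -4 = 20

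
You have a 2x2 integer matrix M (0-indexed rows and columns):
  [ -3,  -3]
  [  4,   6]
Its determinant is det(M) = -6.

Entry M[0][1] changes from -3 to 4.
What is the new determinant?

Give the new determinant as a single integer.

det is linear in row 0: changing M[0][1] by delta changes det by delta * cofactor(0,1).
Cofactor C_01 = (-1)^(0+1) * minor(0,1) = -4
Entry delta = 4 - -3 = 7
Det delta = 7 * -4 = -28
New det = -6 + -28 = -34

Answer: -34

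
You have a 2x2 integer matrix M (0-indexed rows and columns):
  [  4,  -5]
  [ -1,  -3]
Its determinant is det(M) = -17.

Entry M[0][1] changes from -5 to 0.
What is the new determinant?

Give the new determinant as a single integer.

det is linear in row 0: changing M[0][1] by delta changes det by delta * cofactor(0,1).
Cofactor C_01 = (-1)^(0+1) * minor(0,1) = 1
Entry delta = 0 - -5 = 5
Det delta = 5 * 1 = 5
New det = -17 + 5 = -12

Answer: -12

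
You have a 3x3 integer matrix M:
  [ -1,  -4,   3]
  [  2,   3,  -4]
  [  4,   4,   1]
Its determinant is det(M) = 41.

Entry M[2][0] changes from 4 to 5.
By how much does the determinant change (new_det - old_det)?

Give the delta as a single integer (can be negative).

Cofactor C_20 = 7
Entry delta = 5 - 4 = 1
Det delta = entry_delta * cofactor = 1 * 7 = 7

Answer: 7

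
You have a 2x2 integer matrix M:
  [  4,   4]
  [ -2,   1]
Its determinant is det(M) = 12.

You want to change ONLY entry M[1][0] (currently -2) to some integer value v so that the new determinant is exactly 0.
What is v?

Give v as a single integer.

Answer: 1

Derivation:
det is linear in entry M[1][0]: det = old_det + (v - -2) * C_10
Cofactor C_10 = -4
Want det = 0: 12 + (v - -2) * -4 = 0
  (v - -2) = -12 / -4 = 3
  v = -2 + (3) = 1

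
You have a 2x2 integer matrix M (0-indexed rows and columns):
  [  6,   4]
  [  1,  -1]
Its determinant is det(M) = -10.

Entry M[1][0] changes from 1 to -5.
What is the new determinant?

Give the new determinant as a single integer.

Answer: 14

Derivation:
det is linear in row 1: changing M[1][0] by delta changes det by delta * cofactor(1,0).
Cofactor C_10 = (-1)^(1+0) * minor(1,0) = -4
Entry delta = -5 - 1 = -6
Det delta = -6 * -4 = 24
New det = -10 + 24 = 14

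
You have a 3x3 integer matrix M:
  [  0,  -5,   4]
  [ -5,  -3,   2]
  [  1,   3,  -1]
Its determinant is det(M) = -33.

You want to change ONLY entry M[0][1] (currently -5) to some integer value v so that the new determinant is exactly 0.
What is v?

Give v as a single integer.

det is linear in entry M[0][1]: det = old_det + (v - -5) * C_01
Cofactor C_01 = -3
Want det = 0: -33 + (v - -5) * -3 = 0
  (v - -5) = 33 / -3 = -11
  v = -5 + (-11) = -16

Answer: -16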